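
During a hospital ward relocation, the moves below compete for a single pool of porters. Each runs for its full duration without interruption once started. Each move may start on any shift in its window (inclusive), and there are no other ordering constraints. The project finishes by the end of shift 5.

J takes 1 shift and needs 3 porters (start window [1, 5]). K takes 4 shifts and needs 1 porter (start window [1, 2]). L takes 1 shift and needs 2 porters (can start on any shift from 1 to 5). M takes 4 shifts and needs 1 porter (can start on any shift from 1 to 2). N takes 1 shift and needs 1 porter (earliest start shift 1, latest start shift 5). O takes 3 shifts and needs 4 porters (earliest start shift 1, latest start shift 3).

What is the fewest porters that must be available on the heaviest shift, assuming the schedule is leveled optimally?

Early-start (J@1, K@1, L@1, M@1, N@1, O@1) gives peak 12: s1:12  s2:6  s3:6  s4:2  s5:0.
Shift M→2, N→2, O→3.
Schedule J@1, K@1, L@1, M@2, N@2, O@3: s1:6  s2:3  s3:6  s4:6  s5:5 — peak 6.
Total porter-shifts = 26 over 5 shifts ⇒ peak ≥ ⌈26/5⌉ = 6, so 6 is optimal.

6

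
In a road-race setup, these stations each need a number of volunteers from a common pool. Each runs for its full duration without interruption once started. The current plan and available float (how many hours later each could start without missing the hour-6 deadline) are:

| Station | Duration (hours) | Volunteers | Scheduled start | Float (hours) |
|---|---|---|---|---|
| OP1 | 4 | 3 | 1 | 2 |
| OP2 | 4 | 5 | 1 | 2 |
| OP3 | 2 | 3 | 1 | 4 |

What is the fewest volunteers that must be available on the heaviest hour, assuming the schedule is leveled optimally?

8

Early-start (OP1@1, OP2@1, OP3@1) gives peak 11: h1:11  h2:11  h3:8  h4:8  h5:0  h6:0.
Shift OP3→5.
Schedule OP1@1, OP2@1, OP3@5: h1:8  h2:8  h3:8  h4:8  h5:3  h6:3 — peak 8.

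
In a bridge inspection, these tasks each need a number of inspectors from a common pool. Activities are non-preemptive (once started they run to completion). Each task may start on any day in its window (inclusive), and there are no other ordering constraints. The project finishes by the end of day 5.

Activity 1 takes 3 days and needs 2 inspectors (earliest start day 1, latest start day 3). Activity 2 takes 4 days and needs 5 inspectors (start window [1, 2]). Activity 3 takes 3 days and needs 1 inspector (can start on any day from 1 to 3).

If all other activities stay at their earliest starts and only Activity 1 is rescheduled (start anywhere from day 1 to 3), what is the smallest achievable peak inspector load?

Activity 1@1: d1:8  d2:8  d3:8  d4:5  d5:0 → peak 8
Activity 1@2: d1:6  d2:8  d3:8  d4:7  d5:0 → peak 8
Activity 1@3: d1:6  d2:6  d3:8  d4:7  d5:2 → peak 8
Best is Activity 1@1, peak 8.

8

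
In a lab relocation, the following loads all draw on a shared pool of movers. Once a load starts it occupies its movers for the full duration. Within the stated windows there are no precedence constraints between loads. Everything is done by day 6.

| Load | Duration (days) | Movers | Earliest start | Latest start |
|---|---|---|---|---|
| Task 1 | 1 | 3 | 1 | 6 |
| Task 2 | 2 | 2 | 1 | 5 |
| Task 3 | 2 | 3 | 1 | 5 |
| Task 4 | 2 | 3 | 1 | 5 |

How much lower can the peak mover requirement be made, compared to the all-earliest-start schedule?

Early-start peak: d1:11  d2:8  d3:0  d4:0  d5:0  d6:0 ⇒ 11.
Leveled (Task 1@1, Task 2@1, Task 3@2, Task 4@4): d1:5  d2:5  d3:3  d4:3  d5:3  d6:0 ⇒ 5.
Reduction 11 − 5 = 6.

6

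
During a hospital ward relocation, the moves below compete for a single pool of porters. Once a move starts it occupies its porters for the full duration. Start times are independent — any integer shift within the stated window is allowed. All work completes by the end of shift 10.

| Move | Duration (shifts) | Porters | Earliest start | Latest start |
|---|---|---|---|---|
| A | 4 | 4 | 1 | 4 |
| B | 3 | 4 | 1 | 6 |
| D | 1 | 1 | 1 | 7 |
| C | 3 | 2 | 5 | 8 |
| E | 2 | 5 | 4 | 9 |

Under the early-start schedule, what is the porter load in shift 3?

At early start, shift 3 has: A, B.
Demand: 4 + 4 = 8.

8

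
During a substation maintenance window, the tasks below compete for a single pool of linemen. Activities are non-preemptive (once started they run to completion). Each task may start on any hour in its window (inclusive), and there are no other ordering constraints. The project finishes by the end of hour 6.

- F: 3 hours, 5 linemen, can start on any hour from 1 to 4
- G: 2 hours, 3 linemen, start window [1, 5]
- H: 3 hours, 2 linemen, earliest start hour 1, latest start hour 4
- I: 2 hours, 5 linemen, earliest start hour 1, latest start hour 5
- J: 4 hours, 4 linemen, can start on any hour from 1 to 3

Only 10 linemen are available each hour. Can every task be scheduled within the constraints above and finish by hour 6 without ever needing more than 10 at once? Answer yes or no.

yes

Schedule F@1, G@4, H@4, I@1, J@3: h1:10  h2:10  h3:9  h4:9  h5:9  h6:6 — peak 10 ≤ 10.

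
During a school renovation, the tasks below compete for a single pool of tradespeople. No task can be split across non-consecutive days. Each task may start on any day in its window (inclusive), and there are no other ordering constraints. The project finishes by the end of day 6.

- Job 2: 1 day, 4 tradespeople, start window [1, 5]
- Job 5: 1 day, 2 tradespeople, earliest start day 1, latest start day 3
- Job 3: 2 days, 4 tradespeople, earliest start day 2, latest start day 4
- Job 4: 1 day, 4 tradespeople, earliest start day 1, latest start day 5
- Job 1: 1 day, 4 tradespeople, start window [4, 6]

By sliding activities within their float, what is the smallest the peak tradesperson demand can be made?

Early-start (Job 2@1, Job 5@1, Job 3@2, Job 4@1, Job 1@4) gives peak 10: d1:10  d2:4  d3:4  d4:4  d5:0  d6:0.
Shift Job 5→2, Job 3→3, Job 4→5, Job 1→6.
Schedule Job 2@1, Job 5@2, Job 3@3, Job 4@5, Job 1@6: d1:4  d2:2  d3:4  d4:4  d5:4  d6:4 — peak 4.
Total tradesperson-days = 22 over 6 days ⇒ peak ≥ ⌈22/6⌉ = 4, so 4 is optimal.

4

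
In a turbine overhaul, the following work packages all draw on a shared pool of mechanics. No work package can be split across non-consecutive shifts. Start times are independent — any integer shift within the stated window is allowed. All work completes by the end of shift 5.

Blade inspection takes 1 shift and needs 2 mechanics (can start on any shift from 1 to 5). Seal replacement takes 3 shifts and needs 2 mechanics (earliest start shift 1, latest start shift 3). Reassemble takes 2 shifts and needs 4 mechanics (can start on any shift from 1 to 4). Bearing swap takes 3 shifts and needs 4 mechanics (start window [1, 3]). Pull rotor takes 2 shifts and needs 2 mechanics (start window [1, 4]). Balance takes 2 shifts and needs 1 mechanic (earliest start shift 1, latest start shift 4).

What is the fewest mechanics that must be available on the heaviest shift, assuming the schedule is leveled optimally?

8

Early-start (Blade inspection@1, Seal replacement@1, Reassemble@1, Bearing swap@1, Pull rotor@1, Balance@1) gives peak 15: s1:15  s2:13  s3:6  s4:0  s5:0.
Shift Bearing swap→3, Pull rotor→2, Balance→4.
Schedule Blade inspection@1, Seal replacement@1, Reassemble@1, Bearing swap@3, Pull rotor@2, Balance@4: s1:8  s2:8  s3:8  s4:5  s5:5 — peak 8.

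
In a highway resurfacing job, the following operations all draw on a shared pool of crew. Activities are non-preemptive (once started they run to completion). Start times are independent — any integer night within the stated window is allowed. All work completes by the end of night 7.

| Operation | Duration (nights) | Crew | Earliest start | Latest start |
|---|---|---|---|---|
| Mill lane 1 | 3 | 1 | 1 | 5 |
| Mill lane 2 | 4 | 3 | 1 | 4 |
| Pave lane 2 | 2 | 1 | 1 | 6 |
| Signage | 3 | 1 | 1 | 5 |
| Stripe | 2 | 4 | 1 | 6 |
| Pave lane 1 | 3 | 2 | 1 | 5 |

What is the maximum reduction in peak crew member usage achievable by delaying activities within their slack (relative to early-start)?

6

Early-start peak: n1:12  n2:12  n3:7  n4:3  n5:0  n6:0  n7:0 ⇒ 12.
Leveled (Mill lane 1@1, Mill lane 2@1, Pave lane 2@1, Signage@1, Stripe@5, Pave lane 1@4): n1:6  n2:6  n3:5  n4:5  n5:6  n6:6  n7:0 ⇒ 6.
Reduction 12 − 6 = 6.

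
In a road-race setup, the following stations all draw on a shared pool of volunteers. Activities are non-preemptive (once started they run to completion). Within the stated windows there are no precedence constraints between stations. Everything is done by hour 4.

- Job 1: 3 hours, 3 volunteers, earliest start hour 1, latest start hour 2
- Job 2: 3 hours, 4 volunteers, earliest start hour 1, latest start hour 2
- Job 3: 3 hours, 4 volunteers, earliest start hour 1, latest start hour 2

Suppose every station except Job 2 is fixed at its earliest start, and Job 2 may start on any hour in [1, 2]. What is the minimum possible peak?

11

Job 2@1: h1:11  h2:11  h3:11  h4:0 → peak 11
Job 2@2: h1:7  h2:11  h3:11  h4:4 → peak 11
Best is Job 2@1, peak 11.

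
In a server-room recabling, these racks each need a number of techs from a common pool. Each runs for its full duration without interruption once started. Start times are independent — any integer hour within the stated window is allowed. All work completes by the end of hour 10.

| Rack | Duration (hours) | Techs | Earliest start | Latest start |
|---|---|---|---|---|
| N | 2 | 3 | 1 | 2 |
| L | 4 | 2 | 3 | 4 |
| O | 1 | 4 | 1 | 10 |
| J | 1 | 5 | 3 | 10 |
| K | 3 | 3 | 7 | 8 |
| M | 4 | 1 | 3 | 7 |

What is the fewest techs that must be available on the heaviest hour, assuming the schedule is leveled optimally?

Early-start (N@1, L@3, O@1, J@3, K@7, M@3) gives peak 8: h1:7  h2:3  h3:8  h4:3  h5:3  h6:3  h7:3  h8:3  h9:3  h10:0.
Shift L→4, O→3, J→10.
Schedule N@1, L@4, O@3, J@10, K@7, M@3: h1:3  h2:3  h3:5  h4:3  h5:3  h6:3  h7:5  h8:3  h9:3  h10:5 — peak 5.

5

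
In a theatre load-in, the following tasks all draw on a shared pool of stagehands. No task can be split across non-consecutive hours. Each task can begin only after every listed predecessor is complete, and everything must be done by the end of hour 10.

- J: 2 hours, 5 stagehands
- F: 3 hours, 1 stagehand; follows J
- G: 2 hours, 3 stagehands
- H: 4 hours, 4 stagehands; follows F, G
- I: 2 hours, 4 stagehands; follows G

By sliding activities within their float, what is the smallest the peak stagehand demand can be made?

5

Early-start (J@1, F@3, G@1, H@6, I@3) gives peak 8: h1:8  h2:8  h3:5  h4:5  h5:1  h6:4  h7:4  h8:4  h9:4  h10:0.
Shift G→3, H→7, I→5.
Schedule J@1, F@3, G@3, H@7, I@5: h1:5  h2:5  h3:4  h4:4  h5:5  h6:4  h7:4  h8:4  h9:4  h10:4 — peak 5.
Total stagehand-hours = 43 over 10 hours ⇒ peak ≥ ⌈43/10⌉ = 5, so 5 is optimal.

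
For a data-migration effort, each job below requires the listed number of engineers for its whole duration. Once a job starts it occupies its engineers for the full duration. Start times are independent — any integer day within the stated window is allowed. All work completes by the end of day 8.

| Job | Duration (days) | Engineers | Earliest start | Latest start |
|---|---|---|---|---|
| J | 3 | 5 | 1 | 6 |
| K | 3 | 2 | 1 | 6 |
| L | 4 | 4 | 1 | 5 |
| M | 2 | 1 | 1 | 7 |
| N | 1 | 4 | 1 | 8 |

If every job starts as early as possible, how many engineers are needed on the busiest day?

16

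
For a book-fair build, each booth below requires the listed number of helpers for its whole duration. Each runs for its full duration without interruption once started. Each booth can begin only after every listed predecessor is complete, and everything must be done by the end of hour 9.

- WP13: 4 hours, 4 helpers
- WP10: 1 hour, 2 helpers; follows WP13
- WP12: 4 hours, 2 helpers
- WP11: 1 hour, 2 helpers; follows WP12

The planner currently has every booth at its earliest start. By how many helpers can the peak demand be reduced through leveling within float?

2

Early-start peak: h1:6  h2:6  h3:6  h4:6  h5:4  h6:0  h7:0  h8:0  h9:0 ⇒ 6.
Leveled (WP13@1, WP10@5, WP12@5, WP11@9): h1:4  h2:4  h3:4  h4:4  h5:4  h6:2  h7:2  h8:2  h9:2 ⇒ 4.
Reduction 6 − 4 = 2.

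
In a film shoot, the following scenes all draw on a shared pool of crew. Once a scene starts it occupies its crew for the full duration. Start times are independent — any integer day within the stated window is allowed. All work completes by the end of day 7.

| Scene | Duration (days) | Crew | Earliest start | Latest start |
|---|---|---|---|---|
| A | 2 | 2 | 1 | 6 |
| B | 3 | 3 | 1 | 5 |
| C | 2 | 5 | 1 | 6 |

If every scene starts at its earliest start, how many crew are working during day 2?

At early start, day 2 has: A, B, C.
Demand: 2 + 3 + 5 = 10.

10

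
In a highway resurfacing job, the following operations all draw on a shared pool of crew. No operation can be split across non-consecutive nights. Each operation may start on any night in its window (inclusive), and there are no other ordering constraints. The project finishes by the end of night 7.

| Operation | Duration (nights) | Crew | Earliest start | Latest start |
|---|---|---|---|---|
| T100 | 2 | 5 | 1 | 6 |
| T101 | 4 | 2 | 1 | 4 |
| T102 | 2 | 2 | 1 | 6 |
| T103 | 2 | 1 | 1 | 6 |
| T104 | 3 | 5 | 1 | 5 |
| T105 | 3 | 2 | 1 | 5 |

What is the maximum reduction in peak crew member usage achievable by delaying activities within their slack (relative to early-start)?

10

Early-start peak: n1:17  n2:17  n3:9  n4:2  n5:0  n6:0  n7:0 ⇒ 17.
Leveled (T100@1, T101@1, T102@3, T103@3, T104@5, T105@3): n1:7  n2:7  n3:7  n4:7  n5:7  n6:5  n7:5 ⇒ 7.
Reduction 17 − 7 = 10.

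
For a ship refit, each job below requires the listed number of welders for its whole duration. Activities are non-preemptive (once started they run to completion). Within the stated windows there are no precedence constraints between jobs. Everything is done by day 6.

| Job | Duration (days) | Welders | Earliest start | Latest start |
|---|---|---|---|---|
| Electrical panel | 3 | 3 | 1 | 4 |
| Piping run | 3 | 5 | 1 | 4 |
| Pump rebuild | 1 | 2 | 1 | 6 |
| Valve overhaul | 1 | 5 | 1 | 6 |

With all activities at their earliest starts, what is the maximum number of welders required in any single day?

15

Early-start schedule: Electrical panel@1, Piping run@1, Pump rebuild@1, Valve overhaul@1.
Load per day: day 1: 15, day 2: 8, day 3: 8, day 4: 0, day 5: 0, day 6: 0.
Peak is 15.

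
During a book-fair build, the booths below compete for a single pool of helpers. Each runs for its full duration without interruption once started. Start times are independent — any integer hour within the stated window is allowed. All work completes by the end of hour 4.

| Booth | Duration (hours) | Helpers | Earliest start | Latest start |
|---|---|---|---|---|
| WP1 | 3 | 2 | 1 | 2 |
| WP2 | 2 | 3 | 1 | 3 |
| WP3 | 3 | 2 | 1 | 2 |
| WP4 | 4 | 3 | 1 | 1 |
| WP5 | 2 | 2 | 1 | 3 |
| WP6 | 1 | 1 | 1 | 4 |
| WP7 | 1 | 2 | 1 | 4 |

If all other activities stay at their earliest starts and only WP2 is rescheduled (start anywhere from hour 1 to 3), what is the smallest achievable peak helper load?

12

WP2@1: h1:15  h2:12  h3:7  h4:3 → peak 15
WP2@2: h1:12  h2:12  h3:10  h4:3 → peak 12
WP2@3: h1:12  h2:9  h3:10  h4:6 → peak 12
Best is WP2@2, peak 12.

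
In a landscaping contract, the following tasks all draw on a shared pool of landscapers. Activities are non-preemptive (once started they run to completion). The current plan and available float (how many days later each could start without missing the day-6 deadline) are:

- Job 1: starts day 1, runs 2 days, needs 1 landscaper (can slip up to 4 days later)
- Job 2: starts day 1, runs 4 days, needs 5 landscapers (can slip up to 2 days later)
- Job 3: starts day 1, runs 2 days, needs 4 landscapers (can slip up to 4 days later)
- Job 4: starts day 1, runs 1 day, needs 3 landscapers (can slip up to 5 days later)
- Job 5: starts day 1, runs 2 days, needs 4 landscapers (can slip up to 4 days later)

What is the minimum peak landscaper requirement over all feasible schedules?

Early-start (Job 1@1, Job 2@1, Job 3@1, Job 4@1, Job 5@1) gives peak 17: d1:17  d2:14  d3:5  d4:5  d5:0  d6:0.
Shift Job 3→5, Job 4→3, Job 5→5.
Schedule Job 1@1, Job 2@1, Job 3@5, Job 4@3, Job 5@5: d1:6  d2:6  d3:8  d4:5  d5:8  d6:8 — peak 8.

8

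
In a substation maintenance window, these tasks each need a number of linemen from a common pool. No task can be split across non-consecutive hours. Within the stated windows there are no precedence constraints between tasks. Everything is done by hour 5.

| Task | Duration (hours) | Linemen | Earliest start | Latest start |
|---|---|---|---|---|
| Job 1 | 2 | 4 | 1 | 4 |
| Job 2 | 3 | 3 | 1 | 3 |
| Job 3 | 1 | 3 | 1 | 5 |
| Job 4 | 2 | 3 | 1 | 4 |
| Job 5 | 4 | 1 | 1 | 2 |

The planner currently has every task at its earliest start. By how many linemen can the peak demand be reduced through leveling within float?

7

Early-start peak: h1:14  h2:11  h3:4  h4:1  h5:0 ⇒ 14.
Leveled (Job 1@1, Job 2@3, Job 3@1, Job 4@3, Job 5@2): h1:7  h2:5  h3:7  h4:7  h5:4 ⇒ 7.
Reduction 14 − 7 = 7.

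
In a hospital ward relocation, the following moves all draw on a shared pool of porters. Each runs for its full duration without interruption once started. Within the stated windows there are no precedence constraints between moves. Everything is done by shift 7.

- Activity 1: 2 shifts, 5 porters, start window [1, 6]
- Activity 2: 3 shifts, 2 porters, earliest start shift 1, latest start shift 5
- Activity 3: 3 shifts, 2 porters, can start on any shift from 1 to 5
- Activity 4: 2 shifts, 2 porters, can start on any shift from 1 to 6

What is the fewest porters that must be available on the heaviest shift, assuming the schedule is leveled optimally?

5

Early-start (Activity 1@1, Activity 2@1, Activity 3@1, Activity 4@1) gives peak 11: s1:11  s2:11  s3:4  s4:0  s5:0  s6:0  s7:0.
Shift Activity 2→3, Activity 3→3, Activity 4→6.
Schedule Activity 1@1, Activity 2@3, Activity 3@3, Activity 4@6: s1:5  s2:5  s3:4  s4:4  s5:4  s6:2  s7:2 — peak 5.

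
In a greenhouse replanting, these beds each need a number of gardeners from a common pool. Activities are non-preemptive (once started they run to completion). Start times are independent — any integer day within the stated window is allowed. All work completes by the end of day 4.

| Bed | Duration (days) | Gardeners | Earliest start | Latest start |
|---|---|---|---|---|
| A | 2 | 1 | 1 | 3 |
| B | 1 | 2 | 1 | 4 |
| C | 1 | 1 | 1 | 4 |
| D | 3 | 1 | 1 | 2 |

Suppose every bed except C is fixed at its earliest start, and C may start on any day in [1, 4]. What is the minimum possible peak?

C@1: d1:5  d2:2  d3:1  d4:0 → peak 5
C@2: d1:4  d2:3  d3:1  d4:0 → peak 4
C@3: d1:4  d2:2  d3:2  d4:0 → peak 4
C@4: d1:4  d2:2  d3:1  d4:1 → peak 4
Best is C@2, peak 4.

4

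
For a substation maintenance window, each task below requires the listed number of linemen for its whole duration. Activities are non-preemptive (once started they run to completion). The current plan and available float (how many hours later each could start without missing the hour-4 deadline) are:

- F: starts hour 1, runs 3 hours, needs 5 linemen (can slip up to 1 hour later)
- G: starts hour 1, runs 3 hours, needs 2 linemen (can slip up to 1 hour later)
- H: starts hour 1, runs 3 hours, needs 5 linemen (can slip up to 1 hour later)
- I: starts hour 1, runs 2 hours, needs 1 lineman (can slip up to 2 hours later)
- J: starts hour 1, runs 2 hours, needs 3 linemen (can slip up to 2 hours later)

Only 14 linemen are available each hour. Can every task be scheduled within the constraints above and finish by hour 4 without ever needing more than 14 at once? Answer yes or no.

no

The minimum achievable peak is 15; 14 < 15, so no feasible schedule stays within the cap.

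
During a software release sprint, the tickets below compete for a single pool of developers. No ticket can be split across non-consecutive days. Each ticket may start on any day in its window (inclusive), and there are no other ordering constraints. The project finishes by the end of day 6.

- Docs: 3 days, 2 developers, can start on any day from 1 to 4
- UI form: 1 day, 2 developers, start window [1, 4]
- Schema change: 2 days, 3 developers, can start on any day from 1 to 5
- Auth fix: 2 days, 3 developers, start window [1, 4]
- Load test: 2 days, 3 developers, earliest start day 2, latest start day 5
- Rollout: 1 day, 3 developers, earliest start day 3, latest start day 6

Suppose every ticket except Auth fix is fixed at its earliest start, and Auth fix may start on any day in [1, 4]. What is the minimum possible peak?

Auth fix@1: d1:10  d2:11  d3:8  d4:0  d5:0  d6:0 → peak 11
Auth fix@2: d1:7  d2:11  d3:11  d4:0  d5:0  d6:0 → peak 11
Auth fix@3: d1:7  d2:8  d3:11  d4:3  d5:0  d6:0 → peak 11
Auth fix@4: d1:7  d2:8  d3:8  d4:3  d5:3  d6:0 → peak 8
Best is Auth fix@4, peak 8.

8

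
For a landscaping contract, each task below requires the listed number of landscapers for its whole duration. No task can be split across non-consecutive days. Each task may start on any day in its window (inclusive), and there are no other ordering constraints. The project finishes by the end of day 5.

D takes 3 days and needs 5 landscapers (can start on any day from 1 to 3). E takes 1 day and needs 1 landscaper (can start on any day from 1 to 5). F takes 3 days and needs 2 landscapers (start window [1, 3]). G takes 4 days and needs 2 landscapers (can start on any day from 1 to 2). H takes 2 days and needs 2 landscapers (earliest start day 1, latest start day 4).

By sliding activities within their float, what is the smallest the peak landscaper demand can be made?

Early-start (D@1, E@1, F@1, G@1, H@1) gives peak 12: d1:12  d2:11  d3:9  d4:2  d5:0.
Shift G→2, H→4.
Schedule D@1, E@1, F@1, G@2, H@4: d1:8  d2:9  d3:9  d4:4  d5:4 — peak 9.

9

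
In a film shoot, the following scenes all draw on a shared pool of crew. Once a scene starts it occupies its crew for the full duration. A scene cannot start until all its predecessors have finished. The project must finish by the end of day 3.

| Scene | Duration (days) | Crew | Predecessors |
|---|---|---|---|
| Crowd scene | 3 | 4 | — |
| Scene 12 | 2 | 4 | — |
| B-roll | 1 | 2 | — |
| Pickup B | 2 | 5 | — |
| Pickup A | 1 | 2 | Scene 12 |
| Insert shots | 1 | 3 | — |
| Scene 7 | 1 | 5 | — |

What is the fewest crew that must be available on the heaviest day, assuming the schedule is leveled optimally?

Early-start (Crowd scene@1, Scene 12@1, B-roll@1, Pickup B@1, Pickup A@3, Insert shots@1, Scene 7@1) gives peak 23: d1:23  d2:13  d3:6.
Shift Insert shots→3, Scene 7→3.
Schedule Crowd scene@1, Scene 12@1, B-roll@1, Pickup B@1, Pickup A@3, Insert shots@3, Scene 7@3: d1:15  d2:13  d3:14 — peak 15.

15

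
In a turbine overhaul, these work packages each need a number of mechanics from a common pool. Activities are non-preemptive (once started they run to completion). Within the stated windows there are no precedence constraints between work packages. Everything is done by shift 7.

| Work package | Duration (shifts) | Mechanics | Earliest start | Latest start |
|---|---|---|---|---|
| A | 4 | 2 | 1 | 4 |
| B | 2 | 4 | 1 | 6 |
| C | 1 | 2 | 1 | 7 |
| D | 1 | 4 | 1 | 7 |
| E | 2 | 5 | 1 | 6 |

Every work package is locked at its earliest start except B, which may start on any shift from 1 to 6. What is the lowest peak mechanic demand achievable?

B@1: s1:17  s2:11  s3:2  s4:2  s5:0  s6:0  s7:0 → peak 17
B@2: s1:13  s2:11  s3:6  s4:2  s5:0  s6:0  s7:0 → peak 13
B@3: s1:13  s2:7  s3:6  s4:6  s5:0  s6:0  s7:0 → peak 13
B@4: s1:13  s2:7  s3:2  s4:6  s5:4  s6:0  s7:0 → peak 13
B@5: s1:13  s2:7  s3:2  s4:2  s5:4  s6:4  s7:0 → peak 13
B@6: s1:13  s2:7  s3:2  s4:2  s5:0  s6:4  s7:4 → peak 13
Best is B@2, peak 13.

13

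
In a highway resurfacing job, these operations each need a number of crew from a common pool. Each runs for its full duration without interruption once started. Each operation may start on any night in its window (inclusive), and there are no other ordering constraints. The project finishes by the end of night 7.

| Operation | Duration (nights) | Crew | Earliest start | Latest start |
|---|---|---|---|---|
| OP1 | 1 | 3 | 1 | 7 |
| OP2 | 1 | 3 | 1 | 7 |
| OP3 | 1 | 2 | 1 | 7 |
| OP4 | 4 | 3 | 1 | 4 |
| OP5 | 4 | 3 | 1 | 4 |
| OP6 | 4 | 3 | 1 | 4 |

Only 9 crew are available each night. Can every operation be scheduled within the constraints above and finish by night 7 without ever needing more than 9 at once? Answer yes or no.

yes

Schedule OP1@1, OP2@1, OP3@1, OP4@2, OP5@2, OP6@2: n1:8  n2:9  n3:9  n4:9  n5:9  n6:0  n7:0 — peak 9 ≤ 9.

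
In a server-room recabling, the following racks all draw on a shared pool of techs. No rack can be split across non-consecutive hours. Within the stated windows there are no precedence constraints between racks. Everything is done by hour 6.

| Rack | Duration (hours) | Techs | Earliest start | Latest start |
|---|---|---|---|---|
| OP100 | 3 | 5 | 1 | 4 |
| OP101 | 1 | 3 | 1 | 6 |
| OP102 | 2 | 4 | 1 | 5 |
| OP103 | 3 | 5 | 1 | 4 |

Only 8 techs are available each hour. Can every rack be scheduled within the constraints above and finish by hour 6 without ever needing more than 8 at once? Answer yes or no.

no

The minimum achievable peak is 9; 8 < 9, so no feasible schedule stays within the cap.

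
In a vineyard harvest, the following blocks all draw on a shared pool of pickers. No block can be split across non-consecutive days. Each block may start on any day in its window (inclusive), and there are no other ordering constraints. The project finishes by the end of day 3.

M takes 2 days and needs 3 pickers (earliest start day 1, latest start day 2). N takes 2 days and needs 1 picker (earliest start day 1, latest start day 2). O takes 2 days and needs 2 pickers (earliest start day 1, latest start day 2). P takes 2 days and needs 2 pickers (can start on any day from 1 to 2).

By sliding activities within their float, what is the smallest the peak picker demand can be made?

8

Schedule M@1, N@1, O@1, P@1: d1:8  d2:8  d3:0 — peak 8.
No arrangement of the 16 feasible schedules does better.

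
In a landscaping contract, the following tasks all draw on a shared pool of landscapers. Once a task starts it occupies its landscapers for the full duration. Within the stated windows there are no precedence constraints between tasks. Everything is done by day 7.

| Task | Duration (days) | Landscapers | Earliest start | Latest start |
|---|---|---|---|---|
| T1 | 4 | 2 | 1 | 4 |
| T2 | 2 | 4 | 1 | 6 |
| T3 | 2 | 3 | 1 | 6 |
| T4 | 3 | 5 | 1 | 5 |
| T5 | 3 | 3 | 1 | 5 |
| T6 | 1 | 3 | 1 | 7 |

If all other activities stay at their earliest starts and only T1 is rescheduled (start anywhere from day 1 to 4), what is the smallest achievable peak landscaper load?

18

T1@1: d1:20  d2:17  d3:10  d4:2  d5:0  d6:0  d7:0 → peak 20
T1@2: d1:18  d2:17  d3:10  d4:2  d5:2  d6:0  d7:0 → peak 18
T1@3: d1:18  d2:15  d3:10  d4:2  d5:2  d6:2  d7:0 → peak 18
T1@4: d1:18  d2:15  d3:8  d4:2  d5:2  d6:2  d7:2 → peak 18
Best is T1@2, peak 18.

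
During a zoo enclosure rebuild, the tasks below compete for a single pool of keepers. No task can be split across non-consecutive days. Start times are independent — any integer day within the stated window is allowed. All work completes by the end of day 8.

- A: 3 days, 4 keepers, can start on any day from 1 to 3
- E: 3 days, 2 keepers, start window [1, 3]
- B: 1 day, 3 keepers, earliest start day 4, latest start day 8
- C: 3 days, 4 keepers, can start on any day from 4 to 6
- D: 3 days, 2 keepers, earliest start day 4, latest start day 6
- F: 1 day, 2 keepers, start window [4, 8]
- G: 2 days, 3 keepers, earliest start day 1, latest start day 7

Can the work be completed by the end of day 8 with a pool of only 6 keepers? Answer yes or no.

Schedule A@1, E@1, B@4, C@6, D@5, F@8, G@4: d1:6  d2:6  d3:6  d4:6  d5:5  d6:6  d7:6  d8:6 — peak 6 ≤ 6.

yes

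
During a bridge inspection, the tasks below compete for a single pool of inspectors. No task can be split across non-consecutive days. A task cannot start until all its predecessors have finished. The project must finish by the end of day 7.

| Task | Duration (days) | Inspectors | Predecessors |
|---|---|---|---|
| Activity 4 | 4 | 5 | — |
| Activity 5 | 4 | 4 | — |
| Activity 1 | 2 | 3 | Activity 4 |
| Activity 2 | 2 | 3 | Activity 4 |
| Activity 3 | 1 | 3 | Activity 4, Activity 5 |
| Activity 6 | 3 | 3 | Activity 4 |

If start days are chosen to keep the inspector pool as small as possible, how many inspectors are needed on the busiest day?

Early-start (Activity 4@1, Activity 5@1, Activity 1@5, Activity 2@5, Activity 3@5, Activity 6@5) gives peak 12: d1:9  d2:9  d3:9  d4:9  d5:12  d6:9  d7:3.
Shift Activity 3→7.
Schedule Activity 4@1, Activity 5@1, Activity 1@5, Activity 2@5, Activity 3@7, Activity 6@5: d1:9  d2:9  d3:9  d4:9  d5:9  d6:9  d7:6 — peak 9.
Total inspector-days = 60 over 7 days ⇒ peak ≥ ⌈60/7⌉ = 9, so 9 is optimal.

9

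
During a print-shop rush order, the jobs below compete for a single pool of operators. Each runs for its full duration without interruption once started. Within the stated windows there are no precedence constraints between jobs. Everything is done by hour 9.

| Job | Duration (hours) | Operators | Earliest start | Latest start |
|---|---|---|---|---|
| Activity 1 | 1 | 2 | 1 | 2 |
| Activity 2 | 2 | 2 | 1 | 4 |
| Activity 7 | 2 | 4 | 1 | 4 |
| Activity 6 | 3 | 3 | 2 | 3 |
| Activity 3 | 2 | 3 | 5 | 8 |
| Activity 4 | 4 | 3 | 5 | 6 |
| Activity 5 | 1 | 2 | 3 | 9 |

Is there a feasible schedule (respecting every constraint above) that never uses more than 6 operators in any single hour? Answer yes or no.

Schedule Activity 1@1, Activity 2@2, Activity 7@1, Activity 6@3, Activity 3@5, Activity 4@6, Activity 5@4: h1:6  h2:6  h3:5  h4:5  h5:6  h6:6  h7:3  h8:3  h9:3 — peak 6 ≤ 6.

yes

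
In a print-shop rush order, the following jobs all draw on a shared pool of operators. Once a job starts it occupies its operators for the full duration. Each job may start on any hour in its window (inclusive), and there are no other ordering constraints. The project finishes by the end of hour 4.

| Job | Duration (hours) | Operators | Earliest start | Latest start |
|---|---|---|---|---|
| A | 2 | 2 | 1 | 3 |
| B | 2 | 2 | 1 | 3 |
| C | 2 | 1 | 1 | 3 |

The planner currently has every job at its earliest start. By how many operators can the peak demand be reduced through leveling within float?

Early-start peak: h1:5  h2:5  h3:0  h4:0 ⇒ 5.
Leveled (A@1, B@3, C@1): h1:3  h2:3  h3:2  h4:2 ⇒ 3.
Reduction 5 − 3 = 2.

2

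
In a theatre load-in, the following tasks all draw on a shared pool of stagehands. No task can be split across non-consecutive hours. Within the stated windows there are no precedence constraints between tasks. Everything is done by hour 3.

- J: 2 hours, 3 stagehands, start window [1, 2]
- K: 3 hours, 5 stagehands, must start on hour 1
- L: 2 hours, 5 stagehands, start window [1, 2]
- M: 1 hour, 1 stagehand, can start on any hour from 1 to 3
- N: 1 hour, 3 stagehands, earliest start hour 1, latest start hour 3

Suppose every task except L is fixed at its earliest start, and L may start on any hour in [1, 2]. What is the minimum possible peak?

13

L@1: h1:17  h2:13  h3:5 → peak 17
L@2: h1:12  h2:13  h3:10 → peak 13
Best is L@2, peak 13.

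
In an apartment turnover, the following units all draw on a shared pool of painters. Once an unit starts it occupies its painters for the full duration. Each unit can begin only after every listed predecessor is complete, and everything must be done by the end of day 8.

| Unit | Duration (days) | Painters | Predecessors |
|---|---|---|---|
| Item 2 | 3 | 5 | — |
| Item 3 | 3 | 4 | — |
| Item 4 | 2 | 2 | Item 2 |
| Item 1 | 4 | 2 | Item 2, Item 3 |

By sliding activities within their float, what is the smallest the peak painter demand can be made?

Schedule Item 2@1, Item 3@1, Item 4@4, Item 1@4: d1:9  d2:9  d3:9  d4:4  d5:4  d6:2  d7:2  d8:0 — peak 9.
No arrangement of the 18 feasible schedules does better.

9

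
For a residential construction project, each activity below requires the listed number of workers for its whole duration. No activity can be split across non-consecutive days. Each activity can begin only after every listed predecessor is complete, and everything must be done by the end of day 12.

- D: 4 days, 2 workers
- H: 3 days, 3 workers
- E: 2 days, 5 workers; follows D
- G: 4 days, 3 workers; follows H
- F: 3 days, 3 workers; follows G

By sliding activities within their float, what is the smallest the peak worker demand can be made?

5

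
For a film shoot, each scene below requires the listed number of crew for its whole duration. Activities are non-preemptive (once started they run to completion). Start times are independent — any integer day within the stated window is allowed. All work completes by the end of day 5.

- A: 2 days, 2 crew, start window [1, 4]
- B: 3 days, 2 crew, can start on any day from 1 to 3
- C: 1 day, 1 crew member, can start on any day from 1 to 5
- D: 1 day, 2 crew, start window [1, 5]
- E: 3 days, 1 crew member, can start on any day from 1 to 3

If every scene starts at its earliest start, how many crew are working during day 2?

5

At early start, day 2 has: A, B, E.
Demand: 2 + 2 + 1 = 5.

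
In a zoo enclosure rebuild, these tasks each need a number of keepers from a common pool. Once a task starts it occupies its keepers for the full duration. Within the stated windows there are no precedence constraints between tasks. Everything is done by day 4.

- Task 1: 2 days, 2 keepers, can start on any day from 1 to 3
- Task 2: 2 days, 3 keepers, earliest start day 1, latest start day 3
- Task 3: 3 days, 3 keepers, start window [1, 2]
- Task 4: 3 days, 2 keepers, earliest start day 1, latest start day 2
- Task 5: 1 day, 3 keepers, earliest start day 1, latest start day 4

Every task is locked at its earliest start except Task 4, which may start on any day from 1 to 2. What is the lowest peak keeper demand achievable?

Task 4@1: d1:13  d2:10  d3:5  d4:0 → peak 13
Task 4@2: d1:11  d2:10  d3:5  d4:2 → peak 11
Best is Task 4@2, peak 11.

11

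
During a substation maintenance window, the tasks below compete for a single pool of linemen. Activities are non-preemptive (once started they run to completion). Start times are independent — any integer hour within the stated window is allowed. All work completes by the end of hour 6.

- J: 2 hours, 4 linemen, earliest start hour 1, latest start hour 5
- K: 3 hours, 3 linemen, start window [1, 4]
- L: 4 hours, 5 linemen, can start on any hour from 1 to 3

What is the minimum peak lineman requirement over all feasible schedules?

Early-start (J@1, K@1, L@1) gives peak 12: h1:12  h2:12  h3:8  h4:5  h5:0  h6:0.
Shift L→3.
Schedule J@1, K@1, L@3: h1:7  h2:7  h3:8  h4:5  h5:5  h6:5 — peak 8.

8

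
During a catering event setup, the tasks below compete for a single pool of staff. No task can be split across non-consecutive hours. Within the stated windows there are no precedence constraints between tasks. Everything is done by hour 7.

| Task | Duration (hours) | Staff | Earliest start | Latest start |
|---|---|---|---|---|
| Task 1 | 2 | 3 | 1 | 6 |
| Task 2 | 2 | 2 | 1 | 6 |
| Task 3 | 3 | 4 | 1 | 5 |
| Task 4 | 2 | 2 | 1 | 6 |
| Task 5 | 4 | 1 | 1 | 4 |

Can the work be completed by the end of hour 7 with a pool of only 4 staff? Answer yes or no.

no

Total staffer-hours = 30; over 7 hours the average is 30/7 > 4, so some hour must exceed 4.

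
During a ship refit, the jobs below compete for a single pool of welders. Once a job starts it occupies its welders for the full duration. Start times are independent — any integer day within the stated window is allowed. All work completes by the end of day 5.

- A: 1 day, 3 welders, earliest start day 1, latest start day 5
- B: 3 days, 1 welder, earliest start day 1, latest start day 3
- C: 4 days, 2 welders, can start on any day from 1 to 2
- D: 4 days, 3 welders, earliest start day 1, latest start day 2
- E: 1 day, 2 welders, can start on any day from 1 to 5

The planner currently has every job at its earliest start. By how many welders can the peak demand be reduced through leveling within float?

5

Early-start peak: d1:11  d2:6  d3:6  d4:5  d5:0 ⇒ 11.
Leveled (A@1, B@1, C@1, D@2, E@5): d1:6  d2:6  d3:6  d4:5  d5:5 ⇒ 6.
Reduction 11 − 6 = 5.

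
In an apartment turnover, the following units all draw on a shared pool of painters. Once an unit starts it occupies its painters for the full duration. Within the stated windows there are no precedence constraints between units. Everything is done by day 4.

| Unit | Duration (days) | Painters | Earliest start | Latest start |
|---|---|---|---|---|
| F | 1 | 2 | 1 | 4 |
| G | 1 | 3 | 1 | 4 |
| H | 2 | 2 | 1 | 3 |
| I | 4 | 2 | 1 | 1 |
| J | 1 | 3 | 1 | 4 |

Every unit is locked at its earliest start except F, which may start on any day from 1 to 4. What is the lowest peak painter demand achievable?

F@1: d1:12  d2:4  d3:2  d4:2 → peak 12
F@2: d1:10  d2:6  d3:2  d4:2 → peak 10
F@3: d1:10  d2:4  d3:4  d4:2 → peak 10
F@4: d1:10  d2:4  d3:2  d4:4 → peak 10
Best is F@2, peak 10.

10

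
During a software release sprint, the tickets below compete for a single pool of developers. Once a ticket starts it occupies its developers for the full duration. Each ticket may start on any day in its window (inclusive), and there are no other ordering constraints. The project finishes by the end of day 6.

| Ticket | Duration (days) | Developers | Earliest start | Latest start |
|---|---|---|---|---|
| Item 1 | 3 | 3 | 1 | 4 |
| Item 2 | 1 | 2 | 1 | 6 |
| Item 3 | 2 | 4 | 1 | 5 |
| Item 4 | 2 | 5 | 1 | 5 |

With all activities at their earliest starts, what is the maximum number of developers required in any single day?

14

Early-start schedule: Item 1@1, Item 2@1, Item 3@1, Item 4@1.
Load per day: day 1: 14, day 2: 12, day 3: 3, day 4: 0, day 5: 0, day 6: 0.
Peak is 14.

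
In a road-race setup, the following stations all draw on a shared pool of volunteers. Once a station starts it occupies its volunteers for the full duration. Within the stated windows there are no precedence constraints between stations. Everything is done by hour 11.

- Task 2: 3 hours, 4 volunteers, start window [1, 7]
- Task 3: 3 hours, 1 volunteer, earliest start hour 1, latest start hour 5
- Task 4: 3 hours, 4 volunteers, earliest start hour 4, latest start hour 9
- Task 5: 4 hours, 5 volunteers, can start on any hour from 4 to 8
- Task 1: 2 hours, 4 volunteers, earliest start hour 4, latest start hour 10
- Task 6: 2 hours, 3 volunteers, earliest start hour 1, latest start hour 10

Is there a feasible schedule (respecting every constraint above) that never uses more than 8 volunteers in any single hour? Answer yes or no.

Schedule Task 2@1, Task 3@1, Task 4@4, Task 5@7, Task 1@4, Task 6@1: h1:8  h2:8  h3:5  h4:8  h5:8  h6:4  h7:5  h8:5  h9:5  h10:5  h11:0 — peak 8 ≤ 8.

yes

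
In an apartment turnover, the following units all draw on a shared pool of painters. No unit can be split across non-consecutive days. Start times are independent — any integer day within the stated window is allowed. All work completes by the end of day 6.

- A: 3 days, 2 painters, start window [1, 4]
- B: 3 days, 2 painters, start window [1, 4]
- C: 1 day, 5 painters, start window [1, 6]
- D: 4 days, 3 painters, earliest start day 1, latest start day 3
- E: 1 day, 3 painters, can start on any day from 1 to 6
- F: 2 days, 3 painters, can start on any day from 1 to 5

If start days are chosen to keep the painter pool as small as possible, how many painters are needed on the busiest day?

7

Early-start (A@1, B@1, C@1, D@1, E@1, F@1) gives peak 18: d1:18  d2:10  d3:7  d4:3  d5:0  d6:0.
Shift C→6, E→5, F→4.
Schedule A@1, B@1, C@6, D@1, E@5, F@4: d1:7  d2:7  d3:7  d4:6  d5:6  d6:5 — peak 7.
Total painter-days = 38 over 6 days ⇒ peak ≥ ⌈38/6⌉ = 7, so 7 is optimal.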